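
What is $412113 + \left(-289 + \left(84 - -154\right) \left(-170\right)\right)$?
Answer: $371364$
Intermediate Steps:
$412113 + \left(-289 + \left(84 - -154\right) \left(-170\right)\right) = 412113 + \left(-289 + \left(84 + 154\right) \left(-170\right)\right) = 412113 + \left(-289 + 238 \left(-170\right)\right) = 412113 - 40749 = 371364$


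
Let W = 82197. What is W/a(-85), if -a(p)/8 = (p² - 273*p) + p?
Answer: -27399/80920 ≈ -0.33859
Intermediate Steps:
a(p) = -8*p² + 2176*p (a(p) = -8*((p² - 273*p) + p) = -8*(p² - 272*p) = -8*p² + 2176*p)
W/a(-85) = 82197/((8*(-85)*(272 - 1*(-85)))) = 82197/((8*(-85)*(272 + 85))) = 82197/((8*(-85)*357)) = 82197/(-242760) = 82197*(-1/242760) = -27399/80920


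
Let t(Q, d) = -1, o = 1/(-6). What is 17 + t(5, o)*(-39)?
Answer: 56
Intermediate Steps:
o = -⅙ ≈ -0.16667
17 + t(5, o)*(-39) = 17 - 1*(-39) = 17 + 39 = 56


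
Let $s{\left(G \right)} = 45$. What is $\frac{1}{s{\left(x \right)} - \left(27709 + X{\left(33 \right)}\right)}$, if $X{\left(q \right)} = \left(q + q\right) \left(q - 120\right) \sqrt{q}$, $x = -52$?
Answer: $\frac{6916}{80682929} + \frac{2871 \sqrt{33}}{161365858} \approx 0.00018792$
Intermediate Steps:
$X{\left(q \right)} = 2 q^{\frac{3}{2}} \left(-120 + q\right)$ ($X{\left(q \right)} = 2 q \left(-120 + q\right) \sqrt{q} = 2 q^{\frac{3}{2}} \left(-120 + q\right)$)
$\frac{1}{s{\left(x \right)} - \left(27709 + X{\left(33 \right)}\right)} = \frac{1}{45 - \left(27709 + 2 \cdot 33^{\frac{3}{2}} \left(-120 + 33\right)\right)} = \frac{1}{45 - \left(27709 + 2 \cdot 33 \sqrt{33} \left(-87\right)\right)} = \frac{1}{45 - \left(27709 - 5742 \sqrt{33}\right)} = \frac{1}{-27664 + 5742 \sqrt{33}}$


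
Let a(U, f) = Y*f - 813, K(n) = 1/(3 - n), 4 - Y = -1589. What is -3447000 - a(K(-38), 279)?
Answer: -3890634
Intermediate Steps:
Y = 1593 (Y = 4 - 1*(-1589) = 4 + 1589 = 1593)
a(U, f) = -813 + 1593*f (a(U, f) = 1593*f - 813 = -813 + 1593*f)
-3447000 - a(K(-38), 279) = -3447000 - (-813 + 1593*279) = -3447000 - (-813 + 444447) = -3447000 - 1*443634 = -3447000 - 443634 = -3890634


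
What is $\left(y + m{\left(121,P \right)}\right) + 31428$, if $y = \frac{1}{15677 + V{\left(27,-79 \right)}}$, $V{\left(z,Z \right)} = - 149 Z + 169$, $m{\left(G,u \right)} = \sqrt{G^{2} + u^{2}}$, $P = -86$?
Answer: $\frac{867947077}{27617} + \sqrt{22037} \approx 31576.0$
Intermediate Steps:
$V{\left(z,Z \right)} = 169 - 149 Z$
$y = \frac{1}{27617}$ ($y = \frac{1}{15677 + \left(169 - -11771\right)} = \frac{1}{15677 + \left(169 + 11771\right)} = \frac{1}{15677 + 11940} = \frac{1}{27617} \approx 3.621 \cdot 10^{-5}$)
$\left(y + m{\left(121,P \right)}\right) + 31428 = \left(\frac{1}{27617} + \sqrt{121^{2} + \left(-86\right)^{2}}\right) + 31428 = \left(\frac{1}{27617} + \sqrt{14641 + 7396}\right) + 31428 = \left(\frac{1}{27617} + \sqrt{22037}\right) + 31428 = \frac{867947077}{27617} + \sqrt{22037}$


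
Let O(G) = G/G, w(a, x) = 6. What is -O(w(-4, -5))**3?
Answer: -1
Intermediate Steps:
O(G) = 1
-O(w(-4, -5))**3 = -1*1**3 = -1*1 = -1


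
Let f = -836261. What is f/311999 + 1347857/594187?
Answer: -4019230456/9757144727 ≈ -0.41193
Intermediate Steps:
f/311999 + 1347857/594187 = -836261/311999 + 1347857/594187 = -4019230456/9757144727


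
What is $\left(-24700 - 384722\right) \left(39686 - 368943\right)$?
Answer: $134805059454$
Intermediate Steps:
$\left(-24700 - 384722\right) \left(39686 - 368943\right) = \left(-409422\right) \left(-329257\right) = 134805059454$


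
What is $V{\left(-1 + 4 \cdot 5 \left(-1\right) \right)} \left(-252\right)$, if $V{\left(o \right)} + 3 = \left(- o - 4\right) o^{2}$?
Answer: $-1888488$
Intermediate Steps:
$V{\left(o \right)} = -3 + o^{2} \left(-4 - o\right)$ ($V{\left(o \right)} = -3 + \left(- o - 4\right) o^{2} = -3 + \left(-4 - o\right) o^{2} = -3 + o^{2} \left(-4 - o\right)$)
$V{\left(-1 + 4 \cdot 5 \left(-1\right) \right)} \left(-252\right) = \left(-3 - \left(-1 + 4 \cdot 5 \left(-1\right)\right)^{3} - 4 \left(-1 + 4 \cdot 5 \left(-1\right)\right)^{2}\right) \left(-252\right) = \left(-3 - \left(-1 + 20 \left(-1\right)\right)^{3} - 4 \left(-1 + 20 \left(-1\right)\right)^{2}\right) \left(-252\right) = \left(-3 - \left(-1 - 20\right)^{3} - 4 \left(-1 - 20\right)^{2}\right) \left(-252\right) = \left(-3 - \left(-21\right)^{3} - 4 \left(-21\right)^{2}\right) \left(-252\right) = \left(-3 - -9261 - 1764\right) \left(-252\right) = \left(-3 + 9261 - 1764\right) \left(-252\right) = 7494 \left(-252\right) = -1888488$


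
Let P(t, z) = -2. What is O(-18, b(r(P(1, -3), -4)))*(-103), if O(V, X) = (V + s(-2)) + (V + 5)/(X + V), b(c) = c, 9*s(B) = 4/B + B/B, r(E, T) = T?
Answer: 357307/198 ≈ 1804.6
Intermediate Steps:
s(B) = 1/9 + 4/(9*B) (s(B) = (4/B + B/B)/9 = (4/B + 1)/9 = (1 + 4/B)/9 = 1/9 + 4/(9*B))
O(V, X) = -1/9 + V + (5 + V)/(V + X) (O(V, X) = (V + (1/9)*(4 - 2)/(-2)) + (V + 5)/(X + V) = (V + (1/9)*(-1/2)*2) + (5 + V)/(V + X) = (V - 1/9) + (5 + V)/(V + X) = (-1/9 + V) + (5 + V)/(V + X) = -1/9 + V + (5 + V)/(V + X))
O(-18, b(r(P(1, -3), -4)))*(-103) = ((5 + (-18)**2 - 1/9*(-4) + (8/9)*(-18) - 18*(-4))/(-18 - 4))*(-103) = ((5 + 324 + 4/9 - 16 + 72)/(-22))*(-103) = -1/22*3469/9*(-103) = -3469/198*(-103) = 357307/198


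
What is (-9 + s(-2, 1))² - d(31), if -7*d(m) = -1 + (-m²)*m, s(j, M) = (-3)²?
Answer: -4256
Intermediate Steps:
s(j, M) = 9
d(m) = ⅐ + m³/7 (d(m) = -(-1 + (-m²)*m)/7 = -(-1 - m³)/7 = ⅐ + m³/7)
(-9 + s(-2, 1))² - d(31) = (-9 + 9)² - (⅐ + (⅐)*31³) = 0² - (⅐ + (⅐)*29791) = 0 - (⅐ + 29791/7) = 0 - 1*4256 = 0 - 4256 = -4256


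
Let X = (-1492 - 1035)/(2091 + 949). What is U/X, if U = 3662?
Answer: -585920/133 ≈ -4405.4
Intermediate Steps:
X = -133/160 (X = -2527/3040 = -2527*1/3040 = -133/160 ≈ -0.83125)
U/X = 3662/(-133/160) = 3662*(-160/133) = -585920/133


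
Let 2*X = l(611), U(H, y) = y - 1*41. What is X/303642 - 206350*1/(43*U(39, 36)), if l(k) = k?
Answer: 25062636953/26113212 ≈ 959.77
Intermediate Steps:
U(H, y) = -41 + y (U(H, y) = y - 41 = -41 + y)
X = 611/2 (X = (½)*611 = 611/2 ≈ 305.50)
X/303642 - 206350*1/(43*U(39, 36)) = (611/2)/303642 - 206350*1/(43*(-41 + 36)) = (611/2)*(1/303642) - 206350/((-5*43)) = 611/607284 - 206350/(-215) = 611/607284 - 206350*(-1/215) = 611/607284 + 41270/43 = 25062636953/26113212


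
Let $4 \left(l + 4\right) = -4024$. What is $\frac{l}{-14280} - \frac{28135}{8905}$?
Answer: $- \frac{7855475}{2543268} \approx -3.0887$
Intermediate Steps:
$l = -1010$ ($l = -4 + \frac{1}{4} \left(-4024\right) = -4 - 1006 = -1010$)
$\frac{l}{-14280} - \frac{28135}{8905} = - \frac{1010}{-14280} - \frac{28135}{8905} = \left(-1010\right) \left(- \frac{1}{14280}\right) - \frac{5627}{1781} = \frac{101}{1428} - \frac{5627}{1781} = - \frac{7855475}{2543268}$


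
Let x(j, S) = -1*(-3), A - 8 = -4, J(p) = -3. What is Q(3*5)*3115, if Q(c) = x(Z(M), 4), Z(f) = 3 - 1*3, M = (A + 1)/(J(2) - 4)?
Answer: 9345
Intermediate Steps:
A = 4 (A = 8 - 4 = 4)
M = -5/7 (M = (4 + 1)/(-3 - 4) = 5/(-7) = 5*(-1/7) = -5/7 ≈ -0.71429)
Z(f) = 0 (Z(f) = 3 - 3 = 0)
x(j, S) = 3
Q(c) = 3
Q(3*5)*3115 = 3*3115 = 9345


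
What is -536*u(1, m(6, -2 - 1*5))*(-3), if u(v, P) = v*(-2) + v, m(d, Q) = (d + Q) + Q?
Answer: -1608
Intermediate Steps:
m(d, Q) = d + 2*Q (m(d, Q) = (Q + d) + Q = d + 2*Q)
u(v, P) = -v (u(v, P) = -2*v + v = -v)
-536*u(1, m(6, -2 - 1*5))*(-3) = -536*(-1*1)*(-3) = -(-536)*(-3) = -536*3 = -1608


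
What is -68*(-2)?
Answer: 136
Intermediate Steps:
-68*(-2) = -17*(-8) = 136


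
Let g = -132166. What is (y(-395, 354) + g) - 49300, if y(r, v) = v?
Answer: -181112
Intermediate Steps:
(y(-395, 354) + g) - 49300 = (354 - 132166) - 49300 = -131812 - 49300 = -181112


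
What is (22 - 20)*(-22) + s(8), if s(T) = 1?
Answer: -43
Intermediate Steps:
(22 - 20)*(-22) + s(8) = (22 - 20)*(-22) + 1 = 2*(-22) + 1 = -44 + 1 = -43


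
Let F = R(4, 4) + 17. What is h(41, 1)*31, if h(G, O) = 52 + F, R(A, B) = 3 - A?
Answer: 2108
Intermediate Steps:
F = 16 (F = (3 - 1*4) + 17 = (3 - 4) + 17 = -1 + 17 = 16)
h(G, O) = 68 (h(G, O) = 52 + 16 = 68)
h(41, 1)*31 = 68*31 = 2108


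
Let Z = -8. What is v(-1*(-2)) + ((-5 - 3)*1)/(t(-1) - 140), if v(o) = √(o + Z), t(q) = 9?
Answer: 8/131 + I*√6 ≈ 0.061069 + 2.4495*I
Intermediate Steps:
v(o) = √(-8 + o) (v(o) = √(o - 8) = √(-8 + o))
v(-1*(-2)) + ((-5 - 3)*1)/(t(-1) - 140) = √(-8 - 1*(-2)) + ((-5 - 3)*1)/(9 - 140) = √(-8 + 2) + (-8*1)/(-131) = √(-6) - 1/131*(-8) = I*√6 + 8/131 = 8/131 + I*√6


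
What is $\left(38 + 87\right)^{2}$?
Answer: $15625$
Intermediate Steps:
$\left(38 + 87\right)^{2} = 125^{2} = 15625$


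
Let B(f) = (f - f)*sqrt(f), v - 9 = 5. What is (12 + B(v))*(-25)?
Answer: -300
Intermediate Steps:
v = 14 (v = 9 + 5 = 14)
B(f) = 0 (B(f) = 0*sqrt(f) = 0)
(12 + B(v))*(-25) = (12 + 0)*(-25) = 12*(-25) = -300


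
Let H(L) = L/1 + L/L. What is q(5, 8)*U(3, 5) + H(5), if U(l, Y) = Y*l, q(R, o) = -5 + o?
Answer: 51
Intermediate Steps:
H(L) = 1 + L (H(L) = L*1 + 1 = L + 1 = 1 + L)
q(5, 8)*U(3, 5) + H(5) = (-5 + 8)*(5*3) + (1 + 5) = 3*15 + 6 = 45 + 6 = 51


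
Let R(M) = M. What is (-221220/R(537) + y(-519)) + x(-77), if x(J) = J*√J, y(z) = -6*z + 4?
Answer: 484382/179 - 77*I*√77 ≈ 2706.0 - 675.67*I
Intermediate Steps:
y(z) = 4 - 6*z
x(J) = J^(3/2)
(-221220/R(537) + y(-519)) + x(-77) = (-221220/537 + (4 - 6*(-519))) + (-77)^(3/2) = (-221220*1/537 + (4 + 3114)) - 77*I*√77 = (-73740/179 + 3118) - 77*I*√77 = 484382/179 - 77*I*√77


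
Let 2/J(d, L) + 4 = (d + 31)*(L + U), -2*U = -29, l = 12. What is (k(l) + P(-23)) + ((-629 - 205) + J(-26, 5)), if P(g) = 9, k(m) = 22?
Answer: -150157/187 ≈ -802.98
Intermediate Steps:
U = 29/2 (U = -½*(-29) = 29/2 ≈ 14.500)
J(d, L) = 2/(-4 + (31 + d)*(29/2 + L)) (J(d, L) = 2/(-4 + (d + 31)*(L + 29/2)) = 2/(-4 + (31 + d)*(29/2 + L)))
(k(l) + P(-23)) + ((-629 - 205) + J(-26, 5)) = (22 + 9) + ((-629 - 205) + 4/(891 + 29*(-26) + 62*5 + 2*5*(-26))) = 31 + (-834 + 4/(891 - 754 + 310 - 260)) = 31 + (-834 + 4/187) = 31 - 155954/187 = -150157/187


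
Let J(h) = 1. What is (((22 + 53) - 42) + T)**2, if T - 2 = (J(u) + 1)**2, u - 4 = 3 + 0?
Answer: 1521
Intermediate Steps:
u = 7 (u = 4 + (3 + 0) = 4 + 3 = 7)
T = 6 (T = 2 + (1 + 1)**2 = 2 + 2**2 = 2 + 4 = 6)
(((22 + 53) - 42) + T)**2 = (((22 + 53) - 42) + 6)**2 = ((75 - 42) + 6)**2 = (33 + 6)**2 = 39**2 = 1521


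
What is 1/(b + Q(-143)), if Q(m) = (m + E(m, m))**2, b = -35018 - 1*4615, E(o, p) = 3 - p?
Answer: -1/39624 ≈ -2.5237e-5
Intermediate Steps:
b = -39633 (b = -35018 - 4615 = -39633)
Q(m) = 9 (Q(m) = (m + (3 - m))**2 = 3**2 = 9)
1/(b + Q(-143)) = 1/(-39633 + 9) = 1/(-39624) = -1/39624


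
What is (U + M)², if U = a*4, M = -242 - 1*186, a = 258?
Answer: 364816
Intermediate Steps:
M = -428 (M = -242 - 186 = -428)
U = 1032 (U = 258*4 = 1032)
(U + M)² = (1032 - 428)² = 604² = 364816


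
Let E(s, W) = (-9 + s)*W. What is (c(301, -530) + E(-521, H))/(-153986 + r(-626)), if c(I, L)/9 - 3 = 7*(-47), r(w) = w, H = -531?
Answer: -69624/38653 ≈ -1.8013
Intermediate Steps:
E(s, W) = W*(-9 + s)
c(I, L) = -2934 (c(I, L) = 27 + 9*(7*(-47)) = 27 + 9*(-329) = 27 - 2961 = -2934)
(c(301, -530) + E(-521, H))/(-153986 + r(-626)) = (-2934 - 531*(-9 - 521))/(-153986 - 626) = (-2934 - 531*(-530))/(-154612) = (-2934 + 281430)*(-1/154612) = 278496*(-1/154612) = -69624/38653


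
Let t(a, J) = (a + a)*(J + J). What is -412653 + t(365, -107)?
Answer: -568873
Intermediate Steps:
t(a, J) = 4*J*a (t(a, J) = (2*a)*(2*J) = 4*J*a)
-412653 + t(365, -107) = -412653 + 4*(-107)*365 = -412653 - 156220 = -568873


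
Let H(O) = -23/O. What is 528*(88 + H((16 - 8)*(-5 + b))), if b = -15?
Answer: 465399/10 ≈ 46540.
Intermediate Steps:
528*(88 + H((16 - 8)*(-5 + b))) = 528*(88 - 23*1/((-5 - 15)*(16 - 8))) = 528*(88 - 23/(8*(-20))) = 528*(88 - 23/(-160)) = 528*(88 - 23*(-1/160)) = 528*(88 + 23/160) = 528*(14103/160) = 465399/10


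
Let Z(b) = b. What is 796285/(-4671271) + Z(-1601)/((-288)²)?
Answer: -73525767911/387453901824 ≈ -0.18977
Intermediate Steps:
796285/(-4671271) + Z(-1601)/((-288)²) = 796285/(-4671271) - 1601/((-288)²) = 796285*(-1/4671271) - 1601/82944 = -796285/4671271 - 1601*1/82944 = -796285/4671271 - 1601/82944 = -73525767911/387453901824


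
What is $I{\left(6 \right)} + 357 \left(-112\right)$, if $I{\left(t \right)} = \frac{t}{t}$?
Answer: $-39983$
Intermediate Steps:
$I{\left(t \right)} = 1$
$I{\left(6 \right)} + 357 \left(-112\right) = 1 + 357 \left(-112\right) = 1 - 39984 = -39983$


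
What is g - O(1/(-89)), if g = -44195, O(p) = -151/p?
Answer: -57634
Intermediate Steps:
g - O(1/(-89)) = -44195 - (-151)/(1/(-89)) = -44195 - (-151)/(-1/89) = -44195 - (-151)*(-89) = -44195 - 1*13439 = -44195 - 13439 = -57634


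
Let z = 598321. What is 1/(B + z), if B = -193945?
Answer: 1/404376 ≈ 2.4729e-6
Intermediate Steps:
1/(B + z) = 1/(-193945 + 598321) = 1/404376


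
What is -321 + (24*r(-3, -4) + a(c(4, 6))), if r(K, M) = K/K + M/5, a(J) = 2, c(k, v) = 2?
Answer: -1571/5 ≈ -314.20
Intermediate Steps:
r(K, M) = 1 + M/5 (r(K, M) = 1 + M*(1/5) = 1 + M/5)
-321 + (24*r(-3, -4) + a(c(4, 6))) = -321 + (24*(1 + (1/5)*(-4)) + 2) = -321 + (24*(1 - 4/5) + 2) = -321 + (24*(1/5) + 2) = -321 + (24/5 + 2) = -321 + 34/5 = -1571/5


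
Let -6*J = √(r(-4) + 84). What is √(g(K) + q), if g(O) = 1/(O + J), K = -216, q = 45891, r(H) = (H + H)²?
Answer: √(29737365 + 45891*√37)/√(648 + √37) ≈ 214.22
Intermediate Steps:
r(H) = 4*H² (r(H) = (2*H)² = 4*H²)
J = -√37/3 (J = -√(4*(-4)² + 84)/6 = -√(4*16 + 84)/6 = -√(64 + 84)/6 = -√37/3 ≈ -2.0276)
g(O) = 1/(O - √37/3)
√(g(K) + q) = √(3/(-√37 + 3*(-216)) + 45891) = √(3/(-√37 - 648) + 45891) = √(3/(-648 - √37) + 45891) = √(45891 + 3/(-648 - √37))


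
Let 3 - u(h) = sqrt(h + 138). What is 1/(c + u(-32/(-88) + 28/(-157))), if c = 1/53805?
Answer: -7499487034380/322938862391219 - 2894978025*sqrt(412141642)/645877724782438 ≈ -0.11422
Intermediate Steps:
u(h) = 3 - sqrt(138 + h) (u(h) = 3 - sqrt(h + 138) = 3 - sqrt(138 + h))
c = 1/53805 ≈ 1.8586e-5
1/(c + u(-32/(-88) + 28/(-157))) = 1/(1/53805 + (3 - sqrt(138 + (-32/(-88) + 28/(-157))))) = 1/(1/53805 + (3 - sqrt(138 + (-32*(-1/88) + 28*(-1/157))))) = 1/(1/53805 + (3 - sqrt(138 + (4/11 - 28/157)))) = 1/(1/53805 + (3 - sqrt(138 + 320/1727))) = 1/(1/53805 + (3 - sqrt(238646/1727))) = 1/(1/53805 + (3 - sqrt(412141642)/1727)) = 1/(161416/53805 - sqrt(412141642)/1727)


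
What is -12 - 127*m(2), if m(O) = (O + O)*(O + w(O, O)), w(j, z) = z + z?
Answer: -3060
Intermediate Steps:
w(j, z) = 2*z
m(O) = 6*O² (m(O) = (O + O)*(O + 2*O) = (2*O)*(3*O) = 6*O²)
-12 - 127*m(2) = -12 - 762*2² = -12 - 762*4 = -12 - 127*24 = -12 - 3048 = -3060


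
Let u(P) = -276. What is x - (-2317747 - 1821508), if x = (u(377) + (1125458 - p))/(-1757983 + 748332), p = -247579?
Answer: 4179201577244/1009651 ≈ 4.1393e+6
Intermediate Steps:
x = -1372761/1009651 (x = (-276 + (1125458 - 1*(-247579)))/(-1757983 + 748332) = (-276 + (1125458 + 247579))/(-1009651) = (-276 + 1373037)*(-1/1009651) = 1372761*(-1/1009651) = -1372761/1009651 ≈ -1.3596)
x - (-2317747 - 1821508) = -1372761/1009651 - (-2317747 - 1821508) = -1372761/1009651 - 1*(-4139255) = -1372761/1009651 + 4139255 = 4179201577244/1009651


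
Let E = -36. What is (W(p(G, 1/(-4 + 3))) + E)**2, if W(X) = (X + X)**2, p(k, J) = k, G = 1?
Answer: 1024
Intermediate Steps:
W(X) = 4*X**2 (W(X) = (2*X)**2 = 4*X**2)
(W(p(G, 1/(-4 + 3))) + E)**2 = (4*1**2 - 36)**2 = (4*1 - 36)**2 = (4 - 36)**2 = (-32)**2 = 1024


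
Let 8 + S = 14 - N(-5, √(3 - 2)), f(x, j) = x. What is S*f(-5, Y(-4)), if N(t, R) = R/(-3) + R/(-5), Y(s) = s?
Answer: -98/3 ≈ -32.667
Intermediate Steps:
N(t, R) = -8*R/15 (N(t, R) = R*(-⅓) + R*(-⅕) = -R/3 - R/5 = -8*R/15)
S = 98/15 (S = -8 + (14 - (-8)*√(3 - 2)/15) = -8 + (14 - (-8)*√1/15) = -8 + (14 - (-8)/15) = -8 + (14 - 1*(-8/15)) = -8 + (14 + 8/15) = -8 + 218/15 = 98/15 ≈ 6.5333)
S*f(-5, Y(-4)) = (98/15)*(-5) = -98/3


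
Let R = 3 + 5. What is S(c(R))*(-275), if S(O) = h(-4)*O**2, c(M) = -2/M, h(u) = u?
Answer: 275/4 ≈ 68.750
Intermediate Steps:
R = 8
S(O) = -4*O**2
S(c(R))*(-275) = -4*(-2/8)**2*(-275) = -4*(-2*1/8)**2*(-275) = -4*(-1/4)**2*(-275) = -4*1/16*(-275) = -1/4*(-275) = 275/4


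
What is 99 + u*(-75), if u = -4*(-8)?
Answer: -2301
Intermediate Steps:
u = 32
99 + u*(-75) = 99 + 32*(-75) = 99 - 2400 = -2301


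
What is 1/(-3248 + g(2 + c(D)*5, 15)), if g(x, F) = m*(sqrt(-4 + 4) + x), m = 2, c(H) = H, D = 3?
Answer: -1/3214 ≈ -0.00031114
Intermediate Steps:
g(x, F) = 2*x (g(x, F) = 2*(sqrt(-4 + 4) + x) = 2*(sqrt(0) + x) = 2*(0 + x) = 2*x)
1/(-3248 + g(2 + c(D)*5, 15)) = 1/(-3248 + 2*(2 + 3*5)) = 1/(-3248 + 2*(2 + 15)) = 1/(-3248 + 2*17) = 1/(-3248 + 34) = 1/(-3214) = -1/3214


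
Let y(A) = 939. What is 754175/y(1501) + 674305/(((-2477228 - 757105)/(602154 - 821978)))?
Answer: 47208580549585/1012346229 ≈ 46633.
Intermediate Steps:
754175/y(1501) + 674305/(((-2477228 - 757105)/(602154 - 821978))) = 754175/939 + 674305/(((-2477228 - 757105)/(602154 - 821978))) = 754175*(1/939) + 674305/((-3234333/(-219824))) = 754175/939 + 674305/((-3234333*(-1/219824))) = 754175/939 + 674305/(3234333/219824) = 754175/939 + 674305*(219824/3234333) = 754175/939 + 148228422320/3234333 = 47208580549585/1012346229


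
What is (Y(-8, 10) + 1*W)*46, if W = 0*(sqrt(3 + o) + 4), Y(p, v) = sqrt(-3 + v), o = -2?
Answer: 46*sqrt(7) ≈ 121.70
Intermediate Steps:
W = 0 (W = 0*(sqrt(3 - 2) + 4) = 0*(sqrt(1) + 4) = 0*(1 + 4) = 0*5 = 0)
(Y(-8, 10) + 1*W)*46 = (sqrt(-3 + 10) + 1*0)*46 = (sqrt(7) + 0)*46 = sqrt(7)*46 = 46*sqrt(7)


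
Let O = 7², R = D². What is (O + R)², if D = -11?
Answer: 28900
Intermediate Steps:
R = 121 (R = (-11)² = 121)
O = 49
(O + R)² = (49 + 121)² = 170² = 28900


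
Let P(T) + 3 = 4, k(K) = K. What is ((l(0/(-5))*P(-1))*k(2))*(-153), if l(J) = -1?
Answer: 306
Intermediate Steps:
P(T) = 1 (P(T) = -3 + 4 = 1)
((l(0/(-5))*P(-1))*k(2))*(-153) = (-1*1*2)*(-153) = -1*2*(-153) = -2*(-153) = 306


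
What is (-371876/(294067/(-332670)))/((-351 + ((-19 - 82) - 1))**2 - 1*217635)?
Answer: -20618664820/609012757 ≈ -33.856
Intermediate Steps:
(-371876/(294067/(-332670)))/((-351 + ((-19 - 82) - 1))**2 - 1*217635) = (-371876/(294067*(-1/332670)))/((-351 + (-101 - 1))**2 - 217635) = (-371876/(-294067/332670))/((-351 - 102)**2 - 217635) = (-371876*(-332670/294067))/((-453)**2 - 217635) = 123711988920/(294067*(205209 - 217635)) = (123711988920/294067)/(-12426) = (123711988920/294067)*(-1/12426) = -20618664820/609012757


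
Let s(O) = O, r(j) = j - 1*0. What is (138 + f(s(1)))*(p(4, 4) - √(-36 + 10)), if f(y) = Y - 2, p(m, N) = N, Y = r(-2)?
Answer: 536 - 134*I*√26 ≈ 536.0 - 683.27*I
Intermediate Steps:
r(j) = j (r(j) = j + 0 = j)
Y = -2
f(y) = -4 (f(y) = -2 - 2 = -4)
(138 + f(s(1)))*(p(4, 4) - √(-36 + 10)) = (138 - 4)*(4 - √(-36 + 10)) = 134*(4 - √(-26)) = 134*(4 - I*√26) = 536 - 134*I*√26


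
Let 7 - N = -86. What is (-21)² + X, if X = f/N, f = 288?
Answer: 13767/31 ≈ 444.10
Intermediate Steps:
N = 93 (N = 7 - 1*(-86) = 7 + 86 = 93)
X = 96/31 (X = 288/93 = 288*(1/93) = 96/31 ≈ 3.0968)
(-21)² + X = (-21)² + 96/31 = 441 + 96/31 = 13767/31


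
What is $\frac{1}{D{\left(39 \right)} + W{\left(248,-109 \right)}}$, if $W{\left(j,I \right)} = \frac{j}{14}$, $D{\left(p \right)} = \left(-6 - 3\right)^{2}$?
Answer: $\frac{7}{691} \approx 0.01013$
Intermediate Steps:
$D{\left(p \right)} = 81$ ($D{\left(p \right)} = \left(-9\right)^{2} = 81$)
$W{\left(j,I \right)} = \frac{j}{14}$
$\frac{1}{D{\left(39 \right)} + W{\left(248,-109 \right)}} = \frac{1}{81 + \frac{1}{14} \cdot 248} = \frac{1}{81 + \frac{124}{7}} = \frac{1}{\frac{691}{7}} = \frac{7}{691}$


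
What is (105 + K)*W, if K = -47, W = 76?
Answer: 4408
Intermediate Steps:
(105 + K)*W = (105 - 47)*76 = 58*76 = 4408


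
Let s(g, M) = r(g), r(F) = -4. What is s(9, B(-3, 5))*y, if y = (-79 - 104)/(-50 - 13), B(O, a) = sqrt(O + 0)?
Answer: -244/21 ≈ -11.619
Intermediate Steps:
B(O, a) = sqrt(O)
s(g, M) = -4
y = 61/21 (y = -183/(-63) = -183*(-1/63) = 61/21 ≈ 2.9048)
s(9, B(-3, 5))*y = -4*61/21 = -244/21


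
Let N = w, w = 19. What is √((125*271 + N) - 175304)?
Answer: I*√141410 ≈ 376.05*I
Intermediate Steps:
N = 19
√((125*271 + N) - 175304) = √((125*271 + 19) - 175304) = √((33875 + 19) - 175304) = √(33894 - 175304) = √(-141410) = I*√141410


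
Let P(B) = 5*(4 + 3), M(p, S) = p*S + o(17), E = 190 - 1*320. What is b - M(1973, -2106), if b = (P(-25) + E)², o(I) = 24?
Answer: 4164139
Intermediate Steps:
E = -130 (E = 190 - 320 = -130)
M(p, S) = 24 + S*p (M(p, S) = p*S + 24 = S*p + 24 = 24 + S*p)
P(B) = 35 (P(B) = 5*7 = 35)
b = 9025 (b = (35 - 130)² = (-95)² = 9025)
b - M(1973, -2106) = 9025 - (24 - 2106*1973) = 9025 - (24 - 4155138) = 9025 - 1*(-4155114) = 9025 + 4155114 = 4164139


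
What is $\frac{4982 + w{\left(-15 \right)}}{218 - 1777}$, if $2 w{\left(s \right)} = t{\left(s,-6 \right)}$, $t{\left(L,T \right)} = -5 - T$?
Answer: $- \frac{9965}{3118} \approx -3.196$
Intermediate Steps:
$w{\left(s \right)} = \frac{1}{2}$ ($w{\left(s \right)} = \frac{-5 - -6}{2} = \frac{-5 + 6}{2} = \frac{1}{2} \cdot 1 = \frac{1}{2}$)
$\frac{4982 + w{\left(-15 \right)}}{218 - 1777} = \frac{4982 + \frac{1}{2}}{218 - 1777} = \frac{9965}{2 \left(-1559\right)} = \frac{9965}{2} \left(- \frac{1}{1559}\right) = - \frac{9965}{3118}$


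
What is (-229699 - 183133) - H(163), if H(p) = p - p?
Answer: -412832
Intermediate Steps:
H(p) = 0
(-229699 - 183133) - H(163) = (-229699 - 183133) - 1*0 = -412832 + 0 = -412832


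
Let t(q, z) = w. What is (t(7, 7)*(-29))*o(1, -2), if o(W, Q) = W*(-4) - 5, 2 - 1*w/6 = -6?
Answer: 12528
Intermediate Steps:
w = 48 (w = 12 - 6*(-6) = 12 + 36 = 48)
o(W, Q) = -5 - 4*W (o(W, Q) = -4*W - 5 = -5 - 4*W)
t(q, z) = 48
(t(7, 7)*(-29))*o(1, -2) = (48*(-29))*(-5 - 4*1) = -1392*(-5 - 4) = -1392*(-9) = 12528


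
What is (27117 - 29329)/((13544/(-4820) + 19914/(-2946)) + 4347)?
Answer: -327185215/641565591 ≈ -0.50998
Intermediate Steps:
(27117 - 29329)/((13544/(-4820) + 19914/(-2946)) + 4347) = -2212/((13544*(-1/4820) + 19914*(-1/2946)) + 4347) = -2212/((-3386/1205 - 3319/491) + 4347) = -2212/(-5661921/591655 + 4347) = -2212/2566262364/591655 = -2212*591655/2566262364 = -327185215/641565591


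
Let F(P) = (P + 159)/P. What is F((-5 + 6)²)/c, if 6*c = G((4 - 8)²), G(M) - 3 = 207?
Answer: 32/7 ≈ 4.5714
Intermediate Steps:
G(M) = 210 (G(M) = 3 + 207 = 210)
F(P) = (159 + P)/P
c = 35 (c = (⅙)*210 = 35)
F((-5 + 6)²)/c = ((159 + (-5 + 6)²)/((-5 + 6)²))/35 = ((159 + 1²)/(1²))*(1/35) = ((159 + 1)/1)*(1/35) = (1*160)*(1/35) = 160*(1/35) = 32/7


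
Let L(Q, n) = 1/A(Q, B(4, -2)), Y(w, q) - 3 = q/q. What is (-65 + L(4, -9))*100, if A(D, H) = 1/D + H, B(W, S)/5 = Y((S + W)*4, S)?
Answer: -526100/81 ≈ -6495.1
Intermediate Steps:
Y(w, q) = 4 (Y(w, q) = 3 + q/q = 3 + 1 = 4)
B(W, S) = 20 (B(W, S) = 5*4 = 20)
A(D, H) = H + 1/D
L(Q, n) = 1/(20 + 1/Q)
(-65 + L(4, -9))*100 = (-65 + 4/(1 + 20*4))*100 = (-65 + 4/(1 + 80))*100 = (-65 + 4/81)*100 = -5261/81*100 = -526100/81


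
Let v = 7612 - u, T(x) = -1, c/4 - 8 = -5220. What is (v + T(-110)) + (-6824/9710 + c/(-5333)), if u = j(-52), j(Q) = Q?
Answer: 198491232889/25891715 ≈ 7666.2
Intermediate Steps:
c = -20848 (c = 32 + 4*(-5220) = 32 - 20880 = -20848)
u = -52
v = 7664 (v = 7612 - 1*(-52) = 7612 + 52 = 7664)
(v + T(-110)) + (-6824/9710 + c/(-5333)) = (7664 - 1) + (-6824/9710 - 20848/(-5333)) = 7663 + (-6824*1/9710 - 20848*(-1/5333)) = 7663 + (-3412/4855 + 20848/5333) = 7663 + 83020844/25891715 = 198491232889/25891715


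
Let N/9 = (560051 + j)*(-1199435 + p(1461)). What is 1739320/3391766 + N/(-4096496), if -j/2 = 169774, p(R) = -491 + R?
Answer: 4033468203568317925/6947177925968 ≈ 5.8059e+5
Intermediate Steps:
j = -339548 (j = -2*169774 = -339548)
N = -2378386151055 (N = 9*((560051 - 339548)*(-1199435 + (-491 + 1461))) = 9*(220503*(-1199435 + 970)) = 9*(220503*(-1198465)) = 9*(-264265127895) = -2378386151055)
1739320/3391766 + N/(-4096496) = 1739320/3391766 - 2378386151055/(-4096496) = 1739320*(1/3391766) - 2378386151055*(-1/4096496) = 869660/1695883 + 2378386151055/4096496 = 4033468203568317925/6947177925968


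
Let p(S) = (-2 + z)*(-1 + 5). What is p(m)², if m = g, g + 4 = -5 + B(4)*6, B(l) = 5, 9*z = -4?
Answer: 7744/81 ≈ 95.605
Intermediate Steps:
z = -4/9 (z = (⅑)*(-4) = -4/9 ≈ -0.44444)
g = 21 (g = -4 + (-5 + 5*6) = -4 + (-5 + 30) = -4 + 25 = 21)
m = 21
p(S) = -88/9 (p(S) = (-2 - 4/9)*(-1 + 5) = -22/9*4 = -88/9)
p(m)² = (-88/9)² = 7744/81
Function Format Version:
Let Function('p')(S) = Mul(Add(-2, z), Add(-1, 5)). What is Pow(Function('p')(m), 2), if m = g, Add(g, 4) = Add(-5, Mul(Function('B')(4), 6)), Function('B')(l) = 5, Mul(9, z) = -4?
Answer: Rational(7744, 81) ≈ 95.605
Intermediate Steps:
z = Rational(-4, 9) (z = Mul(Rational(1, 9), -4) = Rational(-4, 9) ≈ -0.44444)
g = 21 (g = Add(-4, Add(-5, Mul(5, 6))) = Add(-4, Add(-5, 30)) = Add(-4, 25) = 21)
m = 21
Function('p')(S) = Rational(-88, 9) (Function('p')(S) = Mul(Add(-2, Rational(-4, 9)), Add(-1, 5)) = Mul(Rational(-22, 9), 4) = Rational(-88, 9))
Pow(Function('p')(m), 2) = Pow(Rational(-88, 9), 2) = Rational(7744, 81)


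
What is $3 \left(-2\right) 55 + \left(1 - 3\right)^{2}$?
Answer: $-326$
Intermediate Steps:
$3 \left(-2\right) 55 + \left(1 - 3\right)^{2} = \left(-6\right) 55 + \left(-2\right)^{2} = -330 + 4 = -326$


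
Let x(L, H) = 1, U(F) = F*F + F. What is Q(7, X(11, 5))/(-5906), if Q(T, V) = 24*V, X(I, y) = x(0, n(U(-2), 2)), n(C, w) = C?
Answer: -12/2953 ≈ -0.0040637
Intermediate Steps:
U(F) = F + F**2 (U(F) = F**2 + F = F + F**2)
X(I, y) = 1
Q(7, X(11, 5))/(-5906) = (24*1)/(-5906) = 24*(-1/5906) = -12/2953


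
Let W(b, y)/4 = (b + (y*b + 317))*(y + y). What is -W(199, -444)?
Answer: -312007680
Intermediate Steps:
W(b, y) = 8*y*(317 + b + b*y) (W(b, y) = 4*((b + (y*b + 317))*(y + y)) = 4*((b + (b*y + 317))*(2*y)) = 4*((b + (317 + b*y))*(2*y)) = 4*((317 + b + b*y)*(2*y)) = 4*(2*y*(317 + b + b*y)) = 8*y*(317 + b + b*y))
-W(199, -444) = -8*(-444)*(317 + 199 + 199*(-444)) = -8*(-444)*(317 + 199 - 88356) = -8*(-444)*(-87840) = -1*312007680 = -312007680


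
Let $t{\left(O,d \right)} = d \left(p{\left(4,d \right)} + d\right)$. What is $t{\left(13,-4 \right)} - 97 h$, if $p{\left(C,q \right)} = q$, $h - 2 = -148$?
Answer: $14194$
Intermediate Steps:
$h = -146$ ($h = 2 - 148 = -146$)
$t{\left(O,d \right)} = 2 d^{2}$ ($t{\left(O,d \right)} = d \left(d + d\right) = d 2 d = 2 d^{2}$)
$t{\left(13,-4 \right)} - 97 h = 2 \left(-4\right)^{2} - -14162 = 2 \cdot 16 + 14162 = 32 + 14162 = 14194$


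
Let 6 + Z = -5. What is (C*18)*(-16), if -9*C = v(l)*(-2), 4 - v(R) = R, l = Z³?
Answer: -85440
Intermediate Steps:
Z = -11 (Z = -6 - 5 = -11)
l = -1331 (l = (-11)³ = -1331)
v(R) = 4 - R
C = 890/3 (C = -(4 - 1*(-1331))*(-2)/9 = -(4 + 1331)*(-2)/9 = -445*(-2)/3 = -⅑*(-2670) = 890/3 ≈ 296.67)
(C*18)*(-16) = ((890/3)*18)*(-16) = 5340*(-16) = -85440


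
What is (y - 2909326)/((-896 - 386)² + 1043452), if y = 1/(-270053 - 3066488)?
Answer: -9707085481367/8965205590016 ≈ -1.0828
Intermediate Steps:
y = -1/3336541 (y = 1/(-3336541) = -1/3336541 ≈ -2.9971e-7)
(y - 2909326)/((-896 - 386)² + 1043452) = (-1/3336541 - 2909326)/((-896 - 386)² + 1043452) = -9707085481367/(3336541*((-1282)² + 1043452)) = -9707085481367/(3336541*(1643524 + 1043452)) = -9707085481367/3336541/2686976 = -9707085481367/3336541*1/2686976 = -9707085481367/8965205590016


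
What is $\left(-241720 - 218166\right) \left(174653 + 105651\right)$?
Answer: $-128907885344$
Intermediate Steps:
$\left(-241720 - 218166\right) \left(174653 + 105651\right) = \left(-459886\right) 280304 = -128907885344$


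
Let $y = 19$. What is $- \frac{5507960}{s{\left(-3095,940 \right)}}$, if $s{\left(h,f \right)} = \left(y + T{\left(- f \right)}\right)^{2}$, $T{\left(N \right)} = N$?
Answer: $- \frac{5507960}{848241} \approx -6.4934$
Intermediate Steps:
$s{\left(h,f \right)} = \left(19 - f\right)^{2}$
$- \frac{5507960}{s{\left(-3095,940 \right)}} = - \frac{5507960}{\left(-19 + 940\right)^{2}} = - \frac{5507960}{921^{2}} = - \frac{5507960}{848241}$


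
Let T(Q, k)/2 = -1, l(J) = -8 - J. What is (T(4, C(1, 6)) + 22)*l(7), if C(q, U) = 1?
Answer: -300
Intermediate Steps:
T(Q, k) = -2 (T(Q, k) = 2*(-1) = -2)
(T(4, C(1, 6)) + 22)*l(7) = (-2 + 22)*(-8 - 1*7) = 20*(-8 - 7) = 20*(-15) = -300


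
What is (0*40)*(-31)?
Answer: 0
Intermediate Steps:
(0*40)*(-31) = 0*(-31) = 0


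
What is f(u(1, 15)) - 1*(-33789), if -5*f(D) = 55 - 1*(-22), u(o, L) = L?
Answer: 168868/5 ≈ 33774.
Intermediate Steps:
f(D) = -77/5 (f(D) = -(55 - 1*(-22))/5 = -(55 + 22)/5 = -1/5*77 = -77/5)
f(u(1, 15)) - 1*(-33789) = -77/5 - 1*(-33789) = -77/5 + 33789 = 168868/5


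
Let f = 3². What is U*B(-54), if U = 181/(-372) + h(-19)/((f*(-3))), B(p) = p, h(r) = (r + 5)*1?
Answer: -107/62 ≈ -1.7258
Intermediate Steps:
h(r) = 5 + r (h(r) = (5 + r)*1 = 5 + r)
f = 9
U = 107/3348 (U = 181/(-372) + (5 - 19)/((9*(-3))) = 181*(-1/372) - 14/(-27) = -181/372 - 14*(-1/27) = -181/372 + 14/27 = 107/3348 ≈ 0.031959)
U*B(-54) = (107/3348)*(-54) = -107/62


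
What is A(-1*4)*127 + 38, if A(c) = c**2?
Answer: 2070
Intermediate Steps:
A(-1*4)*127 + 38 = (-1*4)**2*127 + 38 = (-4)**2*127 + 38 = 16*127 + 38 = 2032 + 38 = 2070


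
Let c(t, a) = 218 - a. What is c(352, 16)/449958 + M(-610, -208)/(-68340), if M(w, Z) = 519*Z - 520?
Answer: 2034235369/1281255405 ≈ 1.5877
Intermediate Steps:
M(w, Z) = -520 + 519*Z
c(352, 16)/449958 + M(-610, -208)/(-68340) = (218 - 1*16)/449958 + (-520 + 519*(-208))/(-68340) = (218 - 16)*(1/449958) + (-520 - 107952)*(-1/68340) = 202*(1/449958) - 108472*(-1/68340) = 101/224979 + 27118/17085 = 2034235369/1281255405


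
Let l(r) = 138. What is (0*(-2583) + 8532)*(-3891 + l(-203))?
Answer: -32020596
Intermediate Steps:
(0*(-2583) + 8532)*(-3891 + l(-203)) = (0*(-2583) + 8532)*(-3891 + 138) = (0 + 8532)*(-3753) = 8532*(-3753) = -32020596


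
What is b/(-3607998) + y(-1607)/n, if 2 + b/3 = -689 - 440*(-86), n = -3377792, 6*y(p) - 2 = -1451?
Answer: -125191151169/4062355593472 ≈ -0.030817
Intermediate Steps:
y(p) = -483/2 (y(p) = ⅓ + (⅙)*(-1451) = ⅓ - 1451/6 = -483/2)
b = 111447 (b = -6 + 3*(-689 - 440*(-86)) = -6 + 3*(-689 + 37840) = -6 + 3*37151 = -6 + 111453 = 111447)
b/(-3607998) + y(-1607)/n = 111447/(-3607998) - 483/2/(-3377792) = 111447*(-1/3607998) - 483/2*(-1/3377792) = -37149/1202666 + 483/6755584 = -125191151169/4062355593472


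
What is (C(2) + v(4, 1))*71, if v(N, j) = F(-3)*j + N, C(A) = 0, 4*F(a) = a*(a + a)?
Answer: 1207/2 ≈ 603.50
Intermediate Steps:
F(a) = a²/2 (F(a) = (a*(a + a))/4 = (a*(2*a))/4 = (2*a²)/4 = a²/2)
v(N, j) = N + 9*j/2 (v(N, j) = ((½)*(-3)²)*j + N = ((½)*9)*j + N = 9*j/2 + N = N + 9*j/2)
(C(2) + v(4, 1))*71 = (0 + (4 + (9/2)*1))*71 = (0 + (4 + 9/2))*71 = (0 + 17/2)*71 = (17/2)*71 = 1207/2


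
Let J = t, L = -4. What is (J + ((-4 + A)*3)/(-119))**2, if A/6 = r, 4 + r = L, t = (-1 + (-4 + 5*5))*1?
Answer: 6431296/14161 ≈ 454.16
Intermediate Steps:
t = 20 (t = (-1 + (-4 + 25))*1 = (-1 + 21)*1 = 20*1 = 20)
r = -8 (r = -4 - 4 = -8)
A = -48 (A = 6*(-8) = -48)
J = 20
(J + ((-4 + A)*3)/(-119))**2 = (20 + ((-4 - 48)*3)/(-119))**2 = (20 - 52*3*(-1/119))**2 = (20 - 156*(-1/119))**2 = (20 + 156/119)**2 = (2536/119)**2 = 6431296/14161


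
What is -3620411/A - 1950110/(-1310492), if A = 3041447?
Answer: 593318278479/1992895980962 ≈ 0.29772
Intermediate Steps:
-3620411/A - 1950110/(-1310492) = -3620411/3041447 - 1950110/(-1310492) = -3620411*1/3041447 - 1950110*(-1/1310492) = -3620411/3041447 + 975055/655246 = 593318278479/1992895980962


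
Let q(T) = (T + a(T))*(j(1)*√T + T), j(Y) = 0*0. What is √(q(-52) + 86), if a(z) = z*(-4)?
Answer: I*√8026 ≈ 89.588*I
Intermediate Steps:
j(Y) = 0
a(z) = -4*z
q(T) = -3*T² (q(T) = (T - 4*T)*(0*√T + T) = (-3*T)*(0 + T) = (-3*T)*T = -3*T²)
√(q(-52) + 86) = √(-3*(-52)² + 86) = √(-3*2704 + 86) = √(-8112 + 86) = √(-8026) = I*√8026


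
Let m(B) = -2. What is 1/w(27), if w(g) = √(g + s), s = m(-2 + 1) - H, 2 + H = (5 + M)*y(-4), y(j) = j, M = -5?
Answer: √3/9 ≈ 0.19245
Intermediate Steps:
H = -2 (H = -2 + (5 - 5)*(-4) = -2 + 0*(-4) = -2 + 0 = -2)
s = 0 (s = -2 - 1*(-2) = -2 + 2 = 0)
w(g) = √g (w(g) = √(g + 0) = √g)
1/w(27) = 1/(√27) = 1/(3*√3) = √3/9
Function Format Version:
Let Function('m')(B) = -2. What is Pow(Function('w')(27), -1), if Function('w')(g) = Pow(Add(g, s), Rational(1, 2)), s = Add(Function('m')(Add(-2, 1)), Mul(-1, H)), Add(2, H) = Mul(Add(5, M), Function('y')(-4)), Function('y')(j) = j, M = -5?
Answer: Mul(Rational(1, 9), Pow(3, Rational(1, 2))) ≈ 0.19245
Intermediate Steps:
H = -2 (H = Add(-2, Mul(Add(5, -5), -4)) = Add(-2, Mul(0, -4)) = Add(-2, 0) = -2)
s = 0 (s = Add(-2, Mul(-1, -2)) = Add(-2, 2) = 0)
Function('w')(g) = Pow(g, Rational(1, 2)) (Function('w')(g) = Pow(Add(g, 0), Rational(1, 2)) = Pow(g, Rational(1, 2)))
Pow(Function('w')(27), -1) = Pow(Pow(27, Rational(1, 2)), -1) = Pow(Mul(3, Pow(3, Rational(1, 2))), -1) = Mul(Rational(1, 9), Pow(3, Rational(1, 2)))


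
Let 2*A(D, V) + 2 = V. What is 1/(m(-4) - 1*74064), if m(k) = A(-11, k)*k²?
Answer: -1/74112 ≈ -1.3493e-5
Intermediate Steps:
A(D, V) = -1 + V/2
m(k) = k²*(-1 + k/2) (m(k) = (-1 + k/2)*k² = k²*(-1 + k/2))
1/(m(-4) - 1*74064) = 1/((½)*(-4)²*(-2 - 4) - 1*74064) = 1/((½)*16*(-6) - 74064) = 1/(-48 - 74064) = 1/(-74112) = -1/74112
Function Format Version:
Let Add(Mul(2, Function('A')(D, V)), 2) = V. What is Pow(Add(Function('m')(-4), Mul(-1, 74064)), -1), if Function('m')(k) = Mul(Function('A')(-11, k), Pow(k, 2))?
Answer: Rational(-1, 74112) ≈ -1.3493e-5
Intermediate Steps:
Function('A')(D, V) = Add(-1, Mul(Rational(1, 2), V))
Function('m')(k) = Mul(Pow(k, 2), Add(-1, Mul(Rational(1, 2), k))) (Function('m')(k) = Mul(Add(-1, Mul(Rational(1, 2), k)), Pow(k, 2)) = Mul(Pow(k, 2), Add(-1, Mul(Rational(1, 2), k))))
Pow(Add(Function('m')(-4), Mul(-1, 74064)), -1) = Pow(Add(Mul(Rational(1, 2), Pow(-4, 2), Add(-2, -4)), Mul(-1, 74064)), -1) = Pow(Add(Mul(Rational(1, 2), 16, -6), -74064), -1) = Pow(Add(-48, -74064), -1) = Pow(-74112, -1) = Rational(-1, 74112)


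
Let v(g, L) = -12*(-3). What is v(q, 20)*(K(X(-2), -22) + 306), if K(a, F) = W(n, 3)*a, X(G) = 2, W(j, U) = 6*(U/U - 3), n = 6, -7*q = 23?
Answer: 10152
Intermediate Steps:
q = -23/7 (q = -⅐*23 = -23/7 ≈ -3.2857)
W(j, U) = -12 (W(j, U) = 6*(1 - 3) = 6*(-2) = -12)
v(g, L) = 36
K(a, F) = -12*a
v(q, 20)*(K(X(-2), -22) + 306) = 36*(-12*2 + 306) = 36*(-24 + 306) = 36*282 = 10152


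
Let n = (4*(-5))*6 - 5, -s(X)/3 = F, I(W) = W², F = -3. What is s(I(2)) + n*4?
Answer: -491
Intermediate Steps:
s(X) = 9 (s(X) = -3*(-3) = 9)
n = -125 (n = -20*6 - 5 = -120 - 5 = -125)
s(I(2)) + n*4 = 9 - 125*4 = 9 - 500 = -491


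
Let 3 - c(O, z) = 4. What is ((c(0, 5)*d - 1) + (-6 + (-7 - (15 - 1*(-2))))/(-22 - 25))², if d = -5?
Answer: 47524/2209 ≈ 21.514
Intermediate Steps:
c(O, z) = -1 (c(O, z) = 3 - 1*4 = 3 - 4 = -1)
((c(0, 5)*d - 1) + (-6 + (-7 - (15 - 1*(-2))))/(-22 - 25))² = ((-1*(-5) - 1) + (-6 + (-7 - (15 - 1*(-2))))/(-22 - 25))² = ((5 - 1) + (-6 + (-7 - (15 + 2)))/(-47))² = (4 + (-6 + (-7 - 1*17))*(-1/47))² = (4 + (-6 + (-7 - 17))*(-1/47))² = (4 + (-6 - 24)*(-1/47))² = (4 - 30*(-1/47))² = (4 + 30/47)² = (218/47)² = 47524/2209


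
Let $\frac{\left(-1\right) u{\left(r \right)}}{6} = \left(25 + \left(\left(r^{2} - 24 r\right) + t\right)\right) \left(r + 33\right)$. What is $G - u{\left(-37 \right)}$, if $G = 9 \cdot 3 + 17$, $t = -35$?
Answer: $-53884$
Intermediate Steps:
$u{\left(r \right)} = - 6 \left(33 + r\right) \left(-10 + r^{2} - 24 r\right)$ ($u{\left(r \right)} = - 6 \left(25 - \left(35 - r^{2} + 24 r\right)\right) \left(r + 33\right) = - 6 \left(25 - \left(35 - r^{2} + 24 r\right)\right) \left(33 + r\right) = - 6 \left(-10 + r^{2} - 24 r\right) \left(33 + r\right) = - 6 \left(33 + r\right) \left(-10 + r^{2} - 24 r\right)$)
$G = 44$ ($G = 27 + 17 = 44$)
$G - u{\left(-37 \right)} = 44 - \left(1980 - 54 \left(-37\right)^{2} - 6 \left(-37\right)^{3} + 4812 \left(-37\right)\right) = 44 - \left(1980 - 73926 - -303918 - 178044\right) = 44 - \left(1980 - 73926 + 303918 - 178044\right) = 44 - 53928 = -53884$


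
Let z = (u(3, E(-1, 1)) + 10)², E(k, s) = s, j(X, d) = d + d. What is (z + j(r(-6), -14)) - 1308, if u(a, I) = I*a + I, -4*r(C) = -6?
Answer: -1140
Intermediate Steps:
r(C) = 3/2 (r(C) = -¼*(-6) = 3/2)
j(X, d) = 2*d
u(a, I) = I + I*a
z = 196 (z = (1*(1 + 3) + 10)² = (1*4 + 10)² = (4 + 10)² = 14² = 196)
(z + j(r(-6), -14)) - 1308 = (196 + 2*(-14)) - 1308 = (196 - 28) - 1308 = 168 - 1308 = -1140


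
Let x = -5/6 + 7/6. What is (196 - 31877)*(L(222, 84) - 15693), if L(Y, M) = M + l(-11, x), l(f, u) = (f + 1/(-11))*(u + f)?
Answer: 16195105433/33 ≈ 4.9076e+8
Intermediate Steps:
x = ⅓ (x = -5*⅙ + 7*(⅙) = -⅚ + 7/6 = ⅓ ≈ 0.33333)
l(f, u) = (-1/11 + f)*(f + u) (l(f, u) = (f - 1/11)*(f + u) = (-1/11 + f)*(f + u))
L(Y, M) = 3904/33 + M (L(Y, M) = M + ((-11)² - 1/11*(-11) - 1/11*⅓ - 11*⅓) = M + (121 + 1 - 1/33 - 11/3) = M + 3904/33 = 3904/33 + M)
(196 - 31877)*(L(222, 84) - 15693) = (196 - 31877)*((3904/33 + 84) - 15693) = -31681*(6676/33 - 15693) = -31681*(-511193/33) = 16195105433/33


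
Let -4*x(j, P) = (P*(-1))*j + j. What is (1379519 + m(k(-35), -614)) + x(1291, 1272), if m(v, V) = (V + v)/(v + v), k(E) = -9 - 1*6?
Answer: 107385313/60 ≈ 1.7898e+6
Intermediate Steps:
x(j, P) = -j/4 + P*j/4 (x(j, P) = -((P*(-1))*j + j)/4 = -((-P)*j + j)/4 = -(-P*j + j)/4 = -(j - P*j)/4 = -j/4 + P*j/4)
k(E) = -15 (k(E) = -9 - 6 = -15)
m(v, V) = (V + v)/(2*v) (m(v, V) = (V + v)/((2*v)) = (V + v)*(1/(2*v)) = (V + v)/(2*v))
(1379519 + m(k(-35), -614)) + x(1291, 1272) = (1379519 + (½)*(-614 - 15)/(-15)) + (¼)*1291*(-1 + 1272) = (1379519 + (½)*(-1/15)*(-629)) + (¼)*1291*1271 = (1379519 + 629/30) + 1640861/4 = 41386199/30 + 1640861/4 = 107385313/60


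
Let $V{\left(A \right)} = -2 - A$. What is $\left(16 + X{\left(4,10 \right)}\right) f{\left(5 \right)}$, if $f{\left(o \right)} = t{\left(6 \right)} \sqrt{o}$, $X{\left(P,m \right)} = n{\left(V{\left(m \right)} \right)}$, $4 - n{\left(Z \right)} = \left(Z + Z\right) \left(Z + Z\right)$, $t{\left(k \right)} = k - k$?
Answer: $0$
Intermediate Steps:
$t{\left(k \right)} = 0$
$n{\left(Z \right)} = 4 - 4 Z^{2}$ ($n{\left(Z \right)} = 4 - \left(Z + Z\right) \left(Z + Z\right) = 4 - 2 Z 2 Z = 4 - 4 Z^{2}$)
$X{\left(P,m \right)} = 4 - 4 \left(-2 - m\right)^{2}$
$f{\left(o \right)} = 0$ ($f{\left(o \right)} = 0 \sqrt{o} = 0$)
$\left(16 + X{\left(4,10 \right)}\right) f{\left(5 \right)} = \left(16 + \left(4 - 4 \left(2 + 10\right)^{2}\right)\right) 0 = \left(16 + \left(4 - 4 \cdot 12^{2}\right)\right) 0 = \left(16 + \left(4 - 576\right)\right) 0 = \left(16 - 572\right) 0 = \left(-556\right) 0 = 0$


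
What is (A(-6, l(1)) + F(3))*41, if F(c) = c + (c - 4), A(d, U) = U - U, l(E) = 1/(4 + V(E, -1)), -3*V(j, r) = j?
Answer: 82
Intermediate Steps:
V(j, r) = -j/3
l(E) = 1/(4 - E/3)
A(d, U) = 0
F(c) = -4 + 2*c (F(c) = c + (-4 + c) = -4 + 2*c)
(A(-6, l(1)) + F(3))*41 = (0 + (-4 + 2*3))*41 = (0 + (-4 + 6))*41 = (0 + 2)*41 = 2*41 = 82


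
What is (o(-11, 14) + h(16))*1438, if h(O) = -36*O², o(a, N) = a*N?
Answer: -13474060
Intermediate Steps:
o(a, N) = N*a
(o(-11, 14) + h(16))*1438 = (14*(-11) - 36*16²)*1438 = (-154 - 36*256)*1438 = (-154 - 9216)*1438 = -9370*1438 = -13474060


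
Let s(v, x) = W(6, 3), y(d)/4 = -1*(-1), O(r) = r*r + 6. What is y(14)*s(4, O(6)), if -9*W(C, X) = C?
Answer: -8/3 ≈ -2.6667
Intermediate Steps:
O(r) = 6 + r² (O(r) = r² + 6 = 6 + r²)
y(d) = 4 (y(d) = 4*(-1*(-1)) = 4*1 = 4)
W(C, X) = -C/9
s(v, x) = -⅔ (s(v, x) = -⅑*6 = -⅔)
y(14)*s(4, O(6)) = 4*(-⅔) = -8/3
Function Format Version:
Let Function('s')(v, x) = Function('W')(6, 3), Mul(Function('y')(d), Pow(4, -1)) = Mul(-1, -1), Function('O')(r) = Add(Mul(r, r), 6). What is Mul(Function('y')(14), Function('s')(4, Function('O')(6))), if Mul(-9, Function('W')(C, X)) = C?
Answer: Rational(-8, 3) ≈ -2.6667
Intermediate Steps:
Function('O')(r) = Add(6, Pow(r, 2)) (Function('O')(r) = Add(Pow(r, 2), 6) = Add(6, Pow(r, 2)))
Function('y')(d) = 4 (Function('y')(d) = Mul(4, Mul(-1, -1)) = Mul(4, 1) = 4)
Function('W')(C, X) = Mul(Rational(-1, 9), C)
Function('s')(v, x) = Rational(-2, 3) (Function('s')(v, x) = Mul(Rational(-1, 9), 6) = Rational(-2, 3))
Mul(Function('y')(14), Function('s')(4, Function('O')(6))) = Mul(4, Rational(-2, 3)) = Rational(-8, 3)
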